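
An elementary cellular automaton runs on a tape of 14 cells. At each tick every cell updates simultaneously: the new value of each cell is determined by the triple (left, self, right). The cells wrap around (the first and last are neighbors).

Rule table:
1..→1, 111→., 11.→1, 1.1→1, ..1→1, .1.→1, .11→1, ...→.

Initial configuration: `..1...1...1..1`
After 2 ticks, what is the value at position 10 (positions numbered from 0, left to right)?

.

1111.111.11111
...111.111....
position 10 holds .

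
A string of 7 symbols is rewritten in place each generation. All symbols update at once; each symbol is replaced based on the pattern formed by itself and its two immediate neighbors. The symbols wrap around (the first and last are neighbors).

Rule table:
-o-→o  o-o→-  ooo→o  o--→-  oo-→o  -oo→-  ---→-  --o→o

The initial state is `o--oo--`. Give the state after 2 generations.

o-o-o-o
o-o-o--

o-o-o--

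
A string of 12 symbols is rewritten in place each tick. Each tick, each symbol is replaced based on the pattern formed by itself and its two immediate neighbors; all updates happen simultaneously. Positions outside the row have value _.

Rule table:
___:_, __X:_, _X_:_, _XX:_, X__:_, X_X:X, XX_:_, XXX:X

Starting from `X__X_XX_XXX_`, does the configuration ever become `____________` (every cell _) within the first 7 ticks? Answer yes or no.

____X__X_X__
________X___
____________
all cells are _ at tick 3

yes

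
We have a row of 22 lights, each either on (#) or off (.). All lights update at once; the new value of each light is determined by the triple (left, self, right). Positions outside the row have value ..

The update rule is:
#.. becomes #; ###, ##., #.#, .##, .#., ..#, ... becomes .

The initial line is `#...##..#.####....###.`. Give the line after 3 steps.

step 1: .#....#.......#......#
step 2: ..#....#.......#......
step 3: ...#....#.......#.....

...#....#.......#.....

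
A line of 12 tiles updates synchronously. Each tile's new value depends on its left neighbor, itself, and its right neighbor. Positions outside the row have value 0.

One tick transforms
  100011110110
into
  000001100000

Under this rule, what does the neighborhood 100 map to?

At position 1 the neighborhood is 100; the next row has 0 there.

0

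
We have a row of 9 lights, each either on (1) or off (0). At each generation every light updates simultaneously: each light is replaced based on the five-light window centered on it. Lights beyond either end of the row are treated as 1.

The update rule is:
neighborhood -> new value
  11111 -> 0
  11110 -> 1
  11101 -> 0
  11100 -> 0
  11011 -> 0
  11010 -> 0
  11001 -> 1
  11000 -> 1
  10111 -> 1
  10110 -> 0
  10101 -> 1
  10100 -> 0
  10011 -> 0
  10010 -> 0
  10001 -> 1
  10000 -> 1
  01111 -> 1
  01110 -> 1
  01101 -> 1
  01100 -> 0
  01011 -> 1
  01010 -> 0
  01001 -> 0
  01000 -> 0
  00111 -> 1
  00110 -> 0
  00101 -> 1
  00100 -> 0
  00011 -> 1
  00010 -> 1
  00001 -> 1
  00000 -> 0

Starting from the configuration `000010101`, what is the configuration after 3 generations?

111110111
000100110
111000010

111000010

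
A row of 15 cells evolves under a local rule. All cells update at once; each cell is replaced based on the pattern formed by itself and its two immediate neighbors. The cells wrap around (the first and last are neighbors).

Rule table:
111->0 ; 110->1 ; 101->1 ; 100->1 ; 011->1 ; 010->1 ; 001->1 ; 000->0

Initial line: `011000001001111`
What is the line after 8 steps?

111110111111001

111100011111001
000110110001111
101111111011001
111000001111111
001100011000000
011110111100000
110011100110000
111110111111001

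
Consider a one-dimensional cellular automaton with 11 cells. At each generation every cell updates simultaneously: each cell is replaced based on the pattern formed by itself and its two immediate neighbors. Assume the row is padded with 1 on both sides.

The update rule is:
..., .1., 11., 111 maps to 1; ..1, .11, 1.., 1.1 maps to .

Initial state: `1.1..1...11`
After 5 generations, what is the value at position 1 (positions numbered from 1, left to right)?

1

generation 1: 1.1..1.1..1
generation 2: 1.1..1.1...
generation 3: 1.1..1.1.1.
generation 4: 1.1..1.1.1.  (fixed point — unchanged through generation 5)
position 1 holds 1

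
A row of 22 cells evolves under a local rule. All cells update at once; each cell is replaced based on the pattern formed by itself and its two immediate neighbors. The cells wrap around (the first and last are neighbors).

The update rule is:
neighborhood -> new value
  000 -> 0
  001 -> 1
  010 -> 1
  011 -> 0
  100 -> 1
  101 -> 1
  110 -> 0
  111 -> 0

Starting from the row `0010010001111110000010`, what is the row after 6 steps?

1000010111000010001000

0111111010000001000111
1000000111000011101000
1100001000100100011101
0010011101111110100010
0111100010000001110111
1000010111000010001000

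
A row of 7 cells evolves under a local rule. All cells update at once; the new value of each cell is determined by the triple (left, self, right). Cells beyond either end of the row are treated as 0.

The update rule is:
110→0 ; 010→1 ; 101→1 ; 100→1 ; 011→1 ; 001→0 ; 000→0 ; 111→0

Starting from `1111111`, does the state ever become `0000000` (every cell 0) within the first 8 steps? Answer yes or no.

1000000
1100000
1010000
1111000
1000100
1100110
1010101
1111111
step 8 is 1111111, still not uniform 0

no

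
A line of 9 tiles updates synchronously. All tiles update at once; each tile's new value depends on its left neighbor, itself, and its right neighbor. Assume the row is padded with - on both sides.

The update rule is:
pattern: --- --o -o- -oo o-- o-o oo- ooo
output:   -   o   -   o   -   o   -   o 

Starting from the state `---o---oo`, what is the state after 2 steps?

--o---oo-
-o---oo--

-o---oo--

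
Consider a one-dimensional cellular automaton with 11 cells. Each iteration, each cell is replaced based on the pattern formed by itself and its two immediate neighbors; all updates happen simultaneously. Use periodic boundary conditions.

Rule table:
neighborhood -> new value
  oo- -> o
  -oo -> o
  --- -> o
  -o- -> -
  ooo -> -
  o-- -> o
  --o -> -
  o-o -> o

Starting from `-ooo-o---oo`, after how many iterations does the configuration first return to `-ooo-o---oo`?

11

oo-oo-oo-oo
-ooooooooo-
-o-------oo
o-oooooo-oo
ooo----ooo-
o-oooo-o-oo
ooo--oo-oo-
o-oo-oooooo
oooooo-----
o----ooooo-
-ooo-o---oo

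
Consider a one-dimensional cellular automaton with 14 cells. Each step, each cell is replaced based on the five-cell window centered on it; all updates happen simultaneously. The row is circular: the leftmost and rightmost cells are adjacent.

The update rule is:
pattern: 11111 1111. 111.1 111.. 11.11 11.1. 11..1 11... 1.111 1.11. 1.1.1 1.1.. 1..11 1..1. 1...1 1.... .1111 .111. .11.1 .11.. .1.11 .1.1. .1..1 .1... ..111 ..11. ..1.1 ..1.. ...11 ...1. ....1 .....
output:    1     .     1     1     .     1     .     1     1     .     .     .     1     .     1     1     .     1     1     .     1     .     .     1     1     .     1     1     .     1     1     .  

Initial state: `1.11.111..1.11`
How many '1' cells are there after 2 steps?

9

step 1: 1..1.111..1111
step 2: 1..11111.11.1.
count of 1: 9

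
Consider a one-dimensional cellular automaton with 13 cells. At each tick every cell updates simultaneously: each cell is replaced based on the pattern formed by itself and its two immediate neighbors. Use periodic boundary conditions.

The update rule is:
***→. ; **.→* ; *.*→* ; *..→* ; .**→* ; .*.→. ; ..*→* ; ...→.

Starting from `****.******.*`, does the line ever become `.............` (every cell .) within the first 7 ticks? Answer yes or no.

...***....***
*.**.**..**.*
*************
.............
all cells are . at tick 4

yes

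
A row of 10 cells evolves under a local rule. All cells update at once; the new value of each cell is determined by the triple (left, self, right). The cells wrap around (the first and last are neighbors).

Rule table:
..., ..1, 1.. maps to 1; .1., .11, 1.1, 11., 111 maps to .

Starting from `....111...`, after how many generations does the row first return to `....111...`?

2

generation 1: 1111...111
generation 2: ....111...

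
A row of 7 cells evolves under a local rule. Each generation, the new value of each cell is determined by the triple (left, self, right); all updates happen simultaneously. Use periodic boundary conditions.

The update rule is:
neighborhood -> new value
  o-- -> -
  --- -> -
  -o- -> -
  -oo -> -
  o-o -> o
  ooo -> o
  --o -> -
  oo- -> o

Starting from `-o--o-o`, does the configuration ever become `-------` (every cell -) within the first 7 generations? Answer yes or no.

o----o-
------o
-------
all cells are - at generation 3

yes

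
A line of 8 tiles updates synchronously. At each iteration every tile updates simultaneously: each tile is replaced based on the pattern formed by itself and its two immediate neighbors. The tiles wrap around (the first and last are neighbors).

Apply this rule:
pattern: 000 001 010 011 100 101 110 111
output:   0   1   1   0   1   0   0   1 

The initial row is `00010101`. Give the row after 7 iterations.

iteration 1: 10110101
iteration 2: 00000100
iteration 3: 00001110
iteration 4: 00010101  (repeats iteration 0; period 4)
iteration 7: 00001110

00001110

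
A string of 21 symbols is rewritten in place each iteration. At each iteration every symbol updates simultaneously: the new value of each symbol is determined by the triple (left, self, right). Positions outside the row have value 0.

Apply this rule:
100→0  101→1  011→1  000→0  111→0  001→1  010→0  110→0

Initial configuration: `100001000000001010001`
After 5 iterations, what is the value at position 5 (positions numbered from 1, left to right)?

0

000010000000010100010
000100000000101000100
001000000001010001000
010000000010100010000
100000000101000100000
position 5 holds 0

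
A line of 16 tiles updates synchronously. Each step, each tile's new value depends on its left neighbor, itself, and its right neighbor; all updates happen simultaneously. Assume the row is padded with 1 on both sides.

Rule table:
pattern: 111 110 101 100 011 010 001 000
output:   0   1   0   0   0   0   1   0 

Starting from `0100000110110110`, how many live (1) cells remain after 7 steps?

0000001010010010
0000010000100100
0000100001001001
0001000010010010
0010000100100100
0100001001001001
0000010010010010
count of 1: 4

4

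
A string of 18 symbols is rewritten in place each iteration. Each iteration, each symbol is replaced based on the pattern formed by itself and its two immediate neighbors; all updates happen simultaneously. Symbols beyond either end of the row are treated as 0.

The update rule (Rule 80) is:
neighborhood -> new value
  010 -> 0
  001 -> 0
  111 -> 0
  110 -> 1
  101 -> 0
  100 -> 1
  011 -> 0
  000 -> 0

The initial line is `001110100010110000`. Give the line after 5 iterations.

000010010000011000
000001001000001100
000000100100000110
000000010010000011
000000001001000001

000000001001000001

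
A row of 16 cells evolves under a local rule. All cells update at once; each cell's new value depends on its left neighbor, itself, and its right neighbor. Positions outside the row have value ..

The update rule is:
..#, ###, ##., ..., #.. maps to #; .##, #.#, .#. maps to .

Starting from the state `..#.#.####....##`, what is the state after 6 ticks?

##.....#######.#
.######.######..
#.#####..#######
...######.######
###.#####..#####
.##..######.####

.##..######.####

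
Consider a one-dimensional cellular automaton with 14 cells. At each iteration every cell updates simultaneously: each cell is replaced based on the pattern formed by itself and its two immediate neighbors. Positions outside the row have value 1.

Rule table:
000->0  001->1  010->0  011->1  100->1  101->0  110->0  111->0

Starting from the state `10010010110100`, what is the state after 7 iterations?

01100001001011

01101100100011
01001011010110
00110010000100
11101101001011
00001000110010
10010101101100
01100001001011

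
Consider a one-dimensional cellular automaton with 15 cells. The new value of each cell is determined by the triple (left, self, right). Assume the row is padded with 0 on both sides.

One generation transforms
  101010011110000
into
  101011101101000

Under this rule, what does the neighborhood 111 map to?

1

At position 8 the neighborhood is 111; the next row has 1 there.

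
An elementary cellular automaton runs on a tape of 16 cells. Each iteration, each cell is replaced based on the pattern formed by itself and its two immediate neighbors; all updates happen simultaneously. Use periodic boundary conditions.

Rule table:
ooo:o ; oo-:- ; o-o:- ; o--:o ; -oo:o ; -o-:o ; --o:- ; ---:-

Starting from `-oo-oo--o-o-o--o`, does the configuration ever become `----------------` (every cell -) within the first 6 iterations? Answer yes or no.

no

-o--o-o-o-o-oo-o
-oo-o-o-o-o-o--o
-o--o-o-o-o-oo-o  (repeats iteration 1; period 2)
iteration 6: -oo-o-o-o-o-o--o
iteration 6 is -oo-o-o-o-o-o--o, still not uniform -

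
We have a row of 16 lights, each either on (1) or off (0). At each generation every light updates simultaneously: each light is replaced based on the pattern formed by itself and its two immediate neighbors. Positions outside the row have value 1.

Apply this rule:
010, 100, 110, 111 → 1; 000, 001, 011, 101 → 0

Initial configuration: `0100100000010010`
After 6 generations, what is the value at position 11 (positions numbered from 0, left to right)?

0110110000011010
0010011000001010
1011001100001010
1001100110001010
1100110011001010
1110011001101010
position 11 holds 0

0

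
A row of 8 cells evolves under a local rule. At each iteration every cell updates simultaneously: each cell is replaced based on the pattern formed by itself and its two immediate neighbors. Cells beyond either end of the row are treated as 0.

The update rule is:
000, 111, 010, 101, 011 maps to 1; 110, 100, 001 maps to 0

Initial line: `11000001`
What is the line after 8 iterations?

10011101
10011011
10010110
10011100
10011001
10010001
10010101
10011111

10011111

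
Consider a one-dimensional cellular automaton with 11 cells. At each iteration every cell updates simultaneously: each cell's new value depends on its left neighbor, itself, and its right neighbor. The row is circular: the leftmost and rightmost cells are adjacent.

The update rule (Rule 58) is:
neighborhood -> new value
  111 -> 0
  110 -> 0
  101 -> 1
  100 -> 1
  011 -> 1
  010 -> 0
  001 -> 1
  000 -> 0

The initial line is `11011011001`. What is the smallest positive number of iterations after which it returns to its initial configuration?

iteration 1: 00110110111
iteration 2: 11101101100
iteration 3: 10011011011
iteration 4: 01110110110
iteration 5: 11001101101
iteration 6: 00111011011
iteration 7: 11100110110
iteration 8: 10011101101
iteration 9: 01110011011
iteration 10: 11001110110
iteration 11: 10111001101
iteration 12: 01100111011
iteration 13: 11011100110
iteration 14: 10110011101
iteration 15: 01101110011
iteration 16: 11011001110
iteration 17: 10110111001
iteration 18: 01101100111
iteration 19: 11011011100
iteration 20: 10110110011
iteration 21: 01101101110
iteration 22: 11011011001

22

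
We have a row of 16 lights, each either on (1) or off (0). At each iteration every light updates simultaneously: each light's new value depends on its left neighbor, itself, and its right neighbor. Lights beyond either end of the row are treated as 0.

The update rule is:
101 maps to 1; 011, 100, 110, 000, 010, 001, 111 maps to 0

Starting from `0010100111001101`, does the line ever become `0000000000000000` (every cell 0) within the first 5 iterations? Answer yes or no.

0001000000000010
0000000000000000
all cells are 0 at iteration 2

yes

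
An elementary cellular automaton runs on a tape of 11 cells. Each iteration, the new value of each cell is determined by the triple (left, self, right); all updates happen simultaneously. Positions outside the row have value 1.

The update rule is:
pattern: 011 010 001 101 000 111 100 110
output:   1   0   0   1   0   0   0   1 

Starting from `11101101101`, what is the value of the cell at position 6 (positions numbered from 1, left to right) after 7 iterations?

0

00111111111
00100000000
00000000000
00000000000  (fixed point — unchanged through iteration 7)
position 6 holds 0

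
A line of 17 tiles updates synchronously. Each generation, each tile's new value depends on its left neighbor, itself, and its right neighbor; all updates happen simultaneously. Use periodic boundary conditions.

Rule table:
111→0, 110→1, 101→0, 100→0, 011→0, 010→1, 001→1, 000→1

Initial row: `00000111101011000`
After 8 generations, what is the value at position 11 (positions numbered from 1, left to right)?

1

11111000101001011
00001011101011000
11111000101001011  (repeats generation 1; period 2)
generation 8: 00001011101011000
position 11 holds 1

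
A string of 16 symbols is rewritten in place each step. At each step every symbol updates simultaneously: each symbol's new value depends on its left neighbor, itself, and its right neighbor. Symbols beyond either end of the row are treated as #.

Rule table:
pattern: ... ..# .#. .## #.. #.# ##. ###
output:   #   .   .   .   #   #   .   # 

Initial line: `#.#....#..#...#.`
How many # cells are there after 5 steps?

7

.#.###..#..##..#
#.#.#.#..#...#..
.#.#.#.#..##..#.
#.#.#.#.#...#..#
.#.#.#.#.##..#..
count of #: 7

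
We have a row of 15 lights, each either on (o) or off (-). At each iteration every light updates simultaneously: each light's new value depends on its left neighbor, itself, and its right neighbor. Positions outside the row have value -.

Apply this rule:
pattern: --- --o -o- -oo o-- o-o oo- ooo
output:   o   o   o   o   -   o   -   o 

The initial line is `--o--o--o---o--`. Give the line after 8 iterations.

iteration 1: ooo-oo-oo-ooo-o
iteration 2: oo-oo-oo-ooo-oo
iteration 3: o-oo-oo-ooo-oo-
iteration 4: ooo-oo-ooo-oo--
iteration 5: oo-oo-ooo-oo--o
iteration 6: o-oo-ooo-oo--oo
iteration 7: ooo-ooo-oo--oo-
iteration 8: oo-ooo-oo--oo--

oo-ooo-oo--oo--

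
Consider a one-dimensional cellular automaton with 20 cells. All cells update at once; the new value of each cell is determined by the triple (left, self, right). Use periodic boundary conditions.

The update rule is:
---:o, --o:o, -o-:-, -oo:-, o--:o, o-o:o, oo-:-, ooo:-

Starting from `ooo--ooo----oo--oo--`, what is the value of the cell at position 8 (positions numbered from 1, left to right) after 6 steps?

o

---oo---oooo--oo--oo
ooo--ooo----oo--oo--  (repeats step 0; period 2)
step 6: ooo--ooo----oo--oo--
position 8 holds o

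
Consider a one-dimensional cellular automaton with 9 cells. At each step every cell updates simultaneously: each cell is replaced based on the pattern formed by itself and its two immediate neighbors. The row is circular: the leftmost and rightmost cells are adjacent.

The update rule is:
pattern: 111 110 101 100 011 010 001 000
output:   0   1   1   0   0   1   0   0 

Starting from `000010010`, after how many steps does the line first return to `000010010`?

000010010

1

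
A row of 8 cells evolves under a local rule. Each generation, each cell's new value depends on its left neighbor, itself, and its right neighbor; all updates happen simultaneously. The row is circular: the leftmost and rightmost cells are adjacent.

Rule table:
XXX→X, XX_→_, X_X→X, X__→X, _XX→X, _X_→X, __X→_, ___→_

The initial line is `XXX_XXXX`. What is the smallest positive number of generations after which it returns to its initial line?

generation 1: XX_XXXXX
generation 2: X_XXXXXX
generation 3: _XXXXXXX
generation 4: XXXXXXX_
generation 5: XXXXXX_X
generation 6: XXXXX_XX
generation 7: XXXX_XXX
generation 8: XXX_XXXX

8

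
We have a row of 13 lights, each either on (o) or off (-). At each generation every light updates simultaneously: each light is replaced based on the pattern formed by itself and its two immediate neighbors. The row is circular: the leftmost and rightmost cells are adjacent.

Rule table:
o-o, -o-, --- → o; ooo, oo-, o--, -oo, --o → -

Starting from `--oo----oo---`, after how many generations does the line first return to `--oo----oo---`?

2

o----oo----oo
--oo----oo---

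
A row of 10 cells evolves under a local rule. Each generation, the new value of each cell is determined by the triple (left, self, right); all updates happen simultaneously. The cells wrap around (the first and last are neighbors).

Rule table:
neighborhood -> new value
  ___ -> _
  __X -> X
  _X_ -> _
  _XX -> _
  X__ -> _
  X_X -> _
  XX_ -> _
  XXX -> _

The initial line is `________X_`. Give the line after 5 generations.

_______X__
______X___
_____X____
____X_____
___X______

___X______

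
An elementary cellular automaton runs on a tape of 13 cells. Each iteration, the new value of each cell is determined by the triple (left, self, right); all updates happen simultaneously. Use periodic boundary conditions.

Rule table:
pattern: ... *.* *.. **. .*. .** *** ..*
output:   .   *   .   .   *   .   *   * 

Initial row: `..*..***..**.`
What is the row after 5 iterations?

iteration 1: .**.*.*..*...
iteration 2: *..****.**...
iteration 3: *.*.**.*....*
iteration 4: .***..**...*.
iteration 5: *.*..*....**.

*.*..*....**.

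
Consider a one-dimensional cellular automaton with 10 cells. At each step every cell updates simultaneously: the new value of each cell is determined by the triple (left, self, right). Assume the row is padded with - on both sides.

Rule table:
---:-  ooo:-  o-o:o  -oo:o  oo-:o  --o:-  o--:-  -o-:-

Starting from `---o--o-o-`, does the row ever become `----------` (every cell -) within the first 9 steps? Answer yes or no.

step 1: -------o--
step 2: ----------
all cells are - at step 2

yes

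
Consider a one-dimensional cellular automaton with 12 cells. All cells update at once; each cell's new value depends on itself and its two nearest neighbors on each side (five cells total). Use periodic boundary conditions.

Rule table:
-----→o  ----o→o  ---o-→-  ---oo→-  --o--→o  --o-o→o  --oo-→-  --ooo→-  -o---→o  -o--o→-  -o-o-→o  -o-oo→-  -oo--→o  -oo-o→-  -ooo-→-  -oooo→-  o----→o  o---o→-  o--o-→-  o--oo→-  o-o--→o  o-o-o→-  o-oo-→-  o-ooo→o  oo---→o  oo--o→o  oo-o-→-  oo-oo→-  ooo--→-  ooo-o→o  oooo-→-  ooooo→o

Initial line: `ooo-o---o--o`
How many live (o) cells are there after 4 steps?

9

step 1: --o-oo--o---
step 2: o-o--oo-oooo
step 3: o-o-----o-o-
step 4: -oooooo-oo-o
count of o: 9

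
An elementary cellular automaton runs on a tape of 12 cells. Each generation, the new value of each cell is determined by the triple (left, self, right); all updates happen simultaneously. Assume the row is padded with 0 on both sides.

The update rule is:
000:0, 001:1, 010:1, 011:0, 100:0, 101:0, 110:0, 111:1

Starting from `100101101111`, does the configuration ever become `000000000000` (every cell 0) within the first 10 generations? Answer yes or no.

101100000110
100000001000
100000011000
100000100000
100001100000
100010000000
100110000000
101000000000
101000000000  (fixed point — unchanged through generation 10)
generation 10 is 101000000000, still not uniform 0

no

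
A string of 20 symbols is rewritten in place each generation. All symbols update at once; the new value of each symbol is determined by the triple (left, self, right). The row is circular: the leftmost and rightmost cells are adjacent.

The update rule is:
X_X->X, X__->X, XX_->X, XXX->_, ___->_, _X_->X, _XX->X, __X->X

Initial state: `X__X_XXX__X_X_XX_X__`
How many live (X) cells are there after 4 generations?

XXXXXX_XXXXXXXXXXXXX
_____XXX____________
____XX_XX___________
___XXXXXXX__________
count of X: 7

7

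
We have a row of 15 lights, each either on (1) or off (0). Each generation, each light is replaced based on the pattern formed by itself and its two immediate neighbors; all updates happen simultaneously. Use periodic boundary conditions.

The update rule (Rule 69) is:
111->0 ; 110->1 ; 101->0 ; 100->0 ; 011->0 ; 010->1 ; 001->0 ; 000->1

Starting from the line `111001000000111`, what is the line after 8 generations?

001001011110000
101001000010111
101001011010000
101001001010110
101001001010010
101001001010010  (fixed point — unchanged through generation 8)

101001001010010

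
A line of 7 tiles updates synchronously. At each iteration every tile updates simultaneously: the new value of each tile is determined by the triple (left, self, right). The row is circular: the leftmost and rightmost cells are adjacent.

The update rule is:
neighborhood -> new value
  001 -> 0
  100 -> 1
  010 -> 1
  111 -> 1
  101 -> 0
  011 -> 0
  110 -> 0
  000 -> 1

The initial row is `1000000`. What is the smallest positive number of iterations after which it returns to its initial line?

1111110
0111100
0011011
1000000

4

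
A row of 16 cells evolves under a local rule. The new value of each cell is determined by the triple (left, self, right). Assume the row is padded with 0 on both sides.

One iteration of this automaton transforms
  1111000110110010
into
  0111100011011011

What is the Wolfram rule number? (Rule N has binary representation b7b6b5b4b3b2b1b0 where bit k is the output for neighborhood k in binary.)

position 1: 111 → 1  (bit 7 = 1)
position 3: 110 → 1  (bit 6 = 1)
position 9: 101 → 1  (bit 5 = 1)
position 4: 100 → 1  (bit 4 = 1)
position 0: 011 → 0  (bit 3 = 0)
position 14: 010 → 1  (bit 2 = 1)
position 6: 001 → 0  (bit 1 = 0)
position 5: 000 → 0  (bit 0 = 0)
bits b7..b0 = 11110100 = 244

244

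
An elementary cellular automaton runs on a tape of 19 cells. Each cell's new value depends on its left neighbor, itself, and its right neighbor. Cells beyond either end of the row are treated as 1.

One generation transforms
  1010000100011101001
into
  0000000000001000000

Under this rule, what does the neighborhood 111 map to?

1

At position 12 the neighborhood is 111; the next row has 1 there.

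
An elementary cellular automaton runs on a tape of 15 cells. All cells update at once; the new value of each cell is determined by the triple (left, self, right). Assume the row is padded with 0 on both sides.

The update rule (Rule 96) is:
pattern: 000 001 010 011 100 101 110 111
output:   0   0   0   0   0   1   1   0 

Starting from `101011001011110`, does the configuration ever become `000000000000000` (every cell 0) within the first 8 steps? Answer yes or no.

yes

010101000100010
001010000000000
000100000000000
000000000000000
all cells are 0 at step 4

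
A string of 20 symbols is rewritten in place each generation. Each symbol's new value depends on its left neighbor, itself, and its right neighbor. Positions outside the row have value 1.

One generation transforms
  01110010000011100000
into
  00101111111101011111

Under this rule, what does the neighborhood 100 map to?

At position 4 the neighborhood is 100; the next row has 1 there.

1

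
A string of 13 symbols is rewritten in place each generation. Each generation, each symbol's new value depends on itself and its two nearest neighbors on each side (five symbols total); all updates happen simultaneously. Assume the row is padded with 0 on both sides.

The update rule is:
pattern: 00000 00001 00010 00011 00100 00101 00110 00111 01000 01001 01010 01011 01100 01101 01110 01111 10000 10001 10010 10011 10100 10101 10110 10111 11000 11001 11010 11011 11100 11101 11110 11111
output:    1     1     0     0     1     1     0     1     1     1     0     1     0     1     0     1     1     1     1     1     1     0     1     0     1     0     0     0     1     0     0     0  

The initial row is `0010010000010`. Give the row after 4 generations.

1011111111011
1101000000010
0101111111011
0110100000010

0110100000010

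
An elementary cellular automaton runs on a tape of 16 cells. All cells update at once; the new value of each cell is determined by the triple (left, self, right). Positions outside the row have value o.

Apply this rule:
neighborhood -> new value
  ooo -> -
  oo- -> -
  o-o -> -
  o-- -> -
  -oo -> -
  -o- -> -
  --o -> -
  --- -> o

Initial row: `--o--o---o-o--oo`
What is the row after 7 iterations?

-------o--------

iteration 1: -------o--------
iteration 2: -ooooo---oooooo-
iteration 3: -------o--------  (repeats iteration 1; period 2)
iteration 7: -------o--------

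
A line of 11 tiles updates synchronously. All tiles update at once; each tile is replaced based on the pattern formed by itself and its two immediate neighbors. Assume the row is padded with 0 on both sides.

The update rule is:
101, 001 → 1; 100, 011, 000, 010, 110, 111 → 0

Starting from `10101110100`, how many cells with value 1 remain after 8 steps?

1

01010001000
10100010000
01000100000
10001000000
00010000000
00100000000
01000000000
10000000000
count of 1: 1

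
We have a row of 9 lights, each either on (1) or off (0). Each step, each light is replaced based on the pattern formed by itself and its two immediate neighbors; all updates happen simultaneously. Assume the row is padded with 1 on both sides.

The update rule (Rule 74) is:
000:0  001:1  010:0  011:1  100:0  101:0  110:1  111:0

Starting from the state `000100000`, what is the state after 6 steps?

000111000

001000001
010000011
000000110
000001110
000011010
000111000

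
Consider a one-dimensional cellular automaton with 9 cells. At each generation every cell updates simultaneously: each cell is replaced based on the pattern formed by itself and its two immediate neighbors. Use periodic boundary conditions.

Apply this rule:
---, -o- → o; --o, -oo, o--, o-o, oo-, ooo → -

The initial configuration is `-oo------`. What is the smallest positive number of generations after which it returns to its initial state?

generation 1: ----ooooo
generation 2: -oo------

2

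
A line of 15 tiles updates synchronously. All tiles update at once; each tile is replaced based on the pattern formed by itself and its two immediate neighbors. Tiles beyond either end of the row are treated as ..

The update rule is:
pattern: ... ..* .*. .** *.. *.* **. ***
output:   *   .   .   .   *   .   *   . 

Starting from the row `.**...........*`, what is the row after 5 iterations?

..***********..
*...........***
.**********...*
..........***..
*********...***

*********...***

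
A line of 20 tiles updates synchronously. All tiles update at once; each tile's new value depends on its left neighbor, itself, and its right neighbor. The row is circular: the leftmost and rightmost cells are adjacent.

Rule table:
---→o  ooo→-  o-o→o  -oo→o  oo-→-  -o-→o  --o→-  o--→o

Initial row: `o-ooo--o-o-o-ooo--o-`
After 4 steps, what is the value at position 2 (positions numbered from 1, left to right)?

-

step 1: ooo--o-ooooooo--o-oo
step 2: ---o-ooo------o-ooo-
step 3: oo-ooo--ooooo-ooo--o
step 4: --oo--o-o----oo--o-o
position 2 holds -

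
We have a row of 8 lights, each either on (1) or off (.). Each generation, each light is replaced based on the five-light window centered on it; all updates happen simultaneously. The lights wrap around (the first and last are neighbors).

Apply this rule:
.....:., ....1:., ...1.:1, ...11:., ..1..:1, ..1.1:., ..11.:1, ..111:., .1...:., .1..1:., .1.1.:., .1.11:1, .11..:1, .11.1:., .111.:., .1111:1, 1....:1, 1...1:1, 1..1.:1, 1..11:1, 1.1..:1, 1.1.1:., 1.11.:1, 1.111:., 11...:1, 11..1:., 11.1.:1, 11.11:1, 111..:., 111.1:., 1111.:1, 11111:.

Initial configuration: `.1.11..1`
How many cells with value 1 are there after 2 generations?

generation 1: ..111.1.
generation 2: 1....11.
count of 1: 3

3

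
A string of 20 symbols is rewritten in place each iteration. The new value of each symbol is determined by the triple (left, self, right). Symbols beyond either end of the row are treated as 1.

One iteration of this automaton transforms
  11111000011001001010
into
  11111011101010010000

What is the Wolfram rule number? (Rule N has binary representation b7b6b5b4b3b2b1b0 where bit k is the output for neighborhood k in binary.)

195

position 0: 111 → 1  (bit 7 = 1)
position 4: 110 → 1  (bit 6 = 1)
position 17: 101 → 0  (bit 5 = 0)
position 5: 100 → 0  (bit 4 = 0)
position 9: 011 → 0  (bit 3 = 0)
position 13: 010 → 0  (bit 2 = 0)
position 8: 001 → 1  (bit 1 = 1)
position 6: 000 → 1  (bit 0 = 1)
bits b7..b0 = 11000011 = 195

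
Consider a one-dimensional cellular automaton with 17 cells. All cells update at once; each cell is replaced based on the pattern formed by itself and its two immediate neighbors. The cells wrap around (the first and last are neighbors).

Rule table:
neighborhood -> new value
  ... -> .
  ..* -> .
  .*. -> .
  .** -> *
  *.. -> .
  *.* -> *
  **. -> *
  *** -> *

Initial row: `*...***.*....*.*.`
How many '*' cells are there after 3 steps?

4

step 1: ....****......*.*
step 2: ....****.......*.
step 3: ....****.........
count of *: 4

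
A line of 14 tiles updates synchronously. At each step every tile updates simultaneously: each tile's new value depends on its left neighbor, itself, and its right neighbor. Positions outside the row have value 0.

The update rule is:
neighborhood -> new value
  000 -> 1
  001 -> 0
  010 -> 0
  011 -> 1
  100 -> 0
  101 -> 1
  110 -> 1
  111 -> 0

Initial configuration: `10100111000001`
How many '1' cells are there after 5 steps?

step 1: 01000101011100
step 2: 00010010110101
step 3: 11000001111010
step 4: 11011101001100
step 5: 11110110001101
count of 1: 9

9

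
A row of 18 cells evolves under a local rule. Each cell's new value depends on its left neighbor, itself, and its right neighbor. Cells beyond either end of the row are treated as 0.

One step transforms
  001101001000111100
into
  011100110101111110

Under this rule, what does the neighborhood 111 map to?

At position 13 the neighborhood is 111; the next row has 1 there.

1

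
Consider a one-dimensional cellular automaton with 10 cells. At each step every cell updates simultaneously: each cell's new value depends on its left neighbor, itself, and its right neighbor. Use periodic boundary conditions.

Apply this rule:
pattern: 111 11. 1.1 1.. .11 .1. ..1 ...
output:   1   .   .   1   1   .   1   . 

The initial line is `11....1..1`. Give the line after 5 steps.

.1.1111.1.

1.1..1.111
...11..111
1.11.1111.
..1..111..
.1.1111.1.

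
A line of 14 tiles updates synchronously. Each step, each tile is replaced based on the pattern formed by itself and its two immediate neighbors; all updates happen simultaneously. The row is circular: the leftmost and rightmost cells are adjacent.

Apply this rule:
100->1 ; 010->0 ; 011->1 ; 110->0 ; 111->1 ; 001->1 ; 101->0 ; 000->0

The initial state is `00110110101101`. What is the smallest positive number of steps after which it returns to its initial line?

28

step 1: 11100100001000
step 2: 11011010010101
step 3: 10010001100001
step 4: 01101011010011
step 5: 01000010001110
step 6: 10100101011101
step 7: 00011000011001
step 8: 10110100110110
step 9: 00100011100100
step 10: 01010111011010
step 11: 10000110010001
step 12: 01001101101011
step 13: 00111001000010
step 14: 01110110100101
step 15: 01100100011000
step 16: 11011010110100
step 17: 10010000100011
step 18: 01101001010111
step 19: 01000110000110
step 20: 10101101001101
step 21: 00001000111001
step 22: 10010101110110
step 23: 01100001100100
step 24: 11010011011010
step 25: 10001110010000
step 26: 01011101101001
step 27: 00011001000110
step 28: 00110110101101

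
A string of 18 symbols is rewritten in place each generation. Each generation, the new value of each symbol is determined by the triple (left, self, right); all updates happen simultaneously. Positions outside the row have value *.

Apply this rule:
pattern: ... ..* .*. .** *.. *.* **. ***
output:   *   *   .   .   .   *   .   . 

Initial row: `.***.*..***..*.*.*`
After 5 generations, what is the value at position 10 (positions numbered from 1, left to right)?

*

*...*..*....*.*.*.
..**..*..***.*.*.*
.*...*..*...*.*.*.
*..**..*..**.*.*.*
..*...*..*..*.*.*.
position 10 holds *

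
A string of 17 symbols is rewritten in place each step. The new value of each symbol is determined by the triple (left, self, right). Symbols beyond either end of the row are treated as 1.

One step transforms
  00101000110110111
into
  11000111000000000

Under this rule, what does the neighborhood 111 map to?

At position 15 the neighborhood is 111; the next row has 0 there.

0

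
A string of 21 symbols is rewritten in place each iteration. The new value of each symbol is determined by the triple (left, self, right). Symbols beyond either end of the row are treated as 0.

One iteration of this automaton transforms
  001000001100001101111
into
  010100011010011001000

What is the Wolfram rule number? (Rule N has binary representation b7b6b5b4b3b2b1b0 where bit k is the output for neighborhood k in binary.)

26

position 18: 111 → 0  (bit 7 = 0)
position 9: 110 → 0  (bit 6 = 0)
position 16: 101 → 0  (bit 5 = 0)
position 3: 100 → 1  (bit 4 = 1)
position 8: 011 → 1  (bit 3 = 1)
position 2: 010 → 0  (bit 2 = 0)
position 1: 001 → 1  (bit 1 = 1)
position 0: 000 → 0  (bit 0 = 0)
bits b7..b0 = 00011010 = 26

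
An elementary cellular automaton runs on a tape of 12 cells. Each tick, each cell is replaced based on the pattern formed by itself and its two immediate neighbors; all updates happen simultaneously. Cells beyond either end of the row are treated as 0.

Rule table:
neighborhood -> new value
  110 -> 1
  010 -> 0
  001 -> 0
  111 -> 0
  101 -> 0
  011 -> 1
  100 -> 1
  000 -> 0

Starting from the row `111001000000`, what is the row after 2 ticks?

001110010000

tick 1: 101100100000
tick 2: 001110010000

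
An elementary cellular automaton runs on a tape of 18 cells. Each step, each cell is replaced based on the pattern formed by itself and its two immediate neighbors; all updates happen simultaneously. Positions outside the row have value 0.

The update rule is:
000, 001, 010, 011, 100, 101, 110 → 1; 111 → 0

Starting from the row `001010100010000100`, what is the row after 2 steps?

100000000000000001

111111111111111111
100000000000000001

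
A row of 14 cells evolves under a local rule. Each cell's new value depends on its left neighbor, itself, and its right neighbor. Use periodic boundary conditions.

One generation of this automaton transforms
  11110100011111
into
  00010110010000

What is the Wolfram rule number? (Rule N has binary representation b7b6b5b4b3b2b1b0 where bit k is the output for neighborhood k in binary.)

92

position 0: 111 → 0  (bit 7 = 0)
position 3: 110 → 1  (bit 6 = 1)
position 4: 101 → 0  (bit 5 = 0)
position 6: 100 → 1  (bit 4 = 1)
position 9: 011 → 1  (bit 3 = 1)
position 5: 010 → 1  (bit 2 = 1)
position 8: 001 → 0  (bit 1 = 0)
position 7: 000 → 0  (bit 0 = 0)
bits b7..b0 = 01011100 = 92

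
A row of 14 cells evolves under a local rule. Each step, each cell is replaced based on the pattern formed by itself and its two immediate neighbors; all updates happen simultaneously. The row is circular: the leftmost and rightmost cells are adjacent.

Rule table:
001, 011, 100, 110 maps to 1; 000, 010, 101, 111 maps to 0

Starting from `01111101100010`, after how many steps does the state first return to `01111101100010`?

14

11000101110101
01101001010001
01100110001010
11111111010001
00000001001011
10000010110011
11000100111110
11101011100010
10100010110100
00010100110011
10100011111111
10010110000000
01100111000001
01111101100010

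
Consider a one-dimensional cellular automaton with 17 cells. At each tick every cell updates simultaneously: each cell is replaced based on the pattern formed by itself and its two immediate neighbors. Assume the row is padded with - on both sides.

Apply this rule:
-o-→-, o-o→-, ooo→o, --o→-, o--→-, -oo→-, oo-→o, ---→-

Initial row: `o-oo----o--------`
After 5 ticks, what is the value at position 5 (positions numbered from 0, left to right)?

---o-------------
-----------------
-----------------  (fixed point — unchanged through tick 5)
position 5 holds -

-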